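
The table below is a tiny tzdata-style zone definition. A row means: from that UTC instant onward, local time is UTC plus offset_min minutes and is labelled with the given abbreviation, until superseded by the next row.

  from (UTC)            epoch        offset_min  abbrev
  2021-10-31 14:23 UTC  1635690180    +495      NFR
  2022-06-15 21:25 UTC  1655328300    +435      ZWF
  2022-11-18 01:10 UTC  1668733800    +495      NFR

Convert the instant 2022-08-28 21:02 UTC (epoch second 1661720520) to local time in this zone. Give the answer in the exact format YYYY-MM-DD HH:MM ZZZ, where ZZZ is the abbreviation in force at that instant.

Query: 2022-08-28 21:02 UTC
Rule 2/3 (ZWF, +07:15): 2022-06-15 21:25 UTC ≤ query < 2022-11-18 01:10 UTC
21·60 + 2 + 435 = 1697 min
1697 = 1·1440 + 257; 257 = 4·60 + 17 → 04:17, 2022-08-28 + 1 day = 2022-08-29
→ 2022-08-29 04:17 ZWF

2022-08-29 04:17 ZWF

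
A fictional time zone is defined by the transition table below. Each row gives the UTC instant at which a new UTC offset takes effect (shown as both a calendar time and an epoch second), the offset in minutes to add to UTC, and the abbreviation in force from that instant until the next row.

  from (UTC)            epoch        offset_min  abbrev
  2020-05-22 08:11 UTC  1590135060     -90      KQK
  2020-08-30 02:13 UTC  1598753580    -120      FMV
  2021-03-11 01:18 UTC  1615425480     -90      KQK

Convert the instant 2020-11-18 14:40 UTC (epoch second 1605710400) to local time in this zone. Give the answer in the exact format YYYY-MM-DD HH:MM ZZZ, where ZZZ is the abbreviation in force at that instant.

2020-11-18 12:40 FMV

Query: 2020-11-18 14:40 UTC
Rule 2/3 (FMV, -02:00): 2020-08-30 02:13 UTC ≤ query < 2021-03-11 01:18 UTC
14·60 + 40 - 120 = 760 min
760 = 0·1440 + 760; 760 = 12·60 + 40 → 12:40, same day
→ 2020-11-18 12:40 FMV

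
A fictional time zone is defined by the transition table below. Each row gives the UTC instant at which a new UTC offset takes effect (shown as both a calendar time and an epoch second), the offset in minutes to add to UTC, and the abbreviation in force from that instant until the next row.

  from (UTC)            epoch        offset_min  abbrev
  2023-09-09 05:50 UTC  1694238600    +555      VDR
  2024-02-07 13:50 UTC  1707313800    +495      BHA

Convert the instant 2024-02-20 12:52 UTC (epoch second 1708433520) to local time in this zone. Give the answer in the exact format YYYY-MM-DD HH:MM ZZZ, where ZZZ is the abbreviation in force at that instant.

2024-02-20 21:07 BHA

Query: 2024-02-20 12:52 UTC
Rule 2/2 (BHA, +08:15): 2024-02-07 13:50 UTC ≤ query < +∞
12·60 + 52 + 495 = 1267 min
1267 = 0·1440 + 1267; 1267 = 21·60 + 7 → 21:07, same day
→ 2024-02-20 21:07 BHA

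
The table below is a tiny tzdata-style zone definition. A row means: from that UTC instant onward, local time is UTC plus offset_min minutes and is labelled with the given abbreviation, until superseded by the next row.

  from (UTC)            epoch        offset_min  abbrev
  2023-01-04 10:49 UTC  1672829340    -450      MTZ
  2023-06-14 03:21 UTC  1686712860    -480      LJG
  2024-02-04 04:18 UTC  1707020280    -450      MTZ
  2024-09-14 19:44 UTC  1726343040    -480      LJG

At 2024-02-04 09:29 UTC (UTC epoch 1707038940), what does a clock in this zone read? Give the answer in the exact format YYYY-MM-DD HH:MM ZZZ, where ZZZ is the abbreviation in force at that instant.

Query: 2024-02-04 09:29 UTC
Rule 3/4 (MTZ, -07:30): 2024-02-04 04:18 UTC ≤ query < 2024-09-14 19:44 UTC
9·60 + 29 - 450 = 119 min
119 = 0·1440 + 119; 119 = 1·60 + 59 → 01:59, same day
→ 2024-02-04 01:59 MTZ

2024-02-04 01:59 MTZ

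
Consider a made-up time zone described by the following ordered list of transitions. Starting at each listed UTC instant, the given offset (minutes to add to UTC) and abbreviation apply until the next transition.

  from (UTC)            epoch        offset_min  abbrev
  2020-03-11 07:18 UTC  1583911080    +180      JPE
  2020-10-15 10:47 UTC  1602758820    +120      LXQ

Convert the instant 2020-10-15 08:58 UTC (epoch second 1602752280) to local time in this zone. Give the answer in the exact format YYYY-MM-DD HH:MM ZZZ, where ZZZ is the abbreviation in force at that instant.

2020-10-15 11:58 JPE

Query: 2020-10-15 08:58 UTC
Rule 1/2 (JPE, +03:00): 2020-03-11 07:18 UTC ≤ query < 2020-10-15 10:47 UTC
8·60 + 58 + 180 = 718 min
718 = 0·1440 + 718; 718 = 11·60 + 58 → 11:58, same day
→ 2020-10-15 11:58 JPE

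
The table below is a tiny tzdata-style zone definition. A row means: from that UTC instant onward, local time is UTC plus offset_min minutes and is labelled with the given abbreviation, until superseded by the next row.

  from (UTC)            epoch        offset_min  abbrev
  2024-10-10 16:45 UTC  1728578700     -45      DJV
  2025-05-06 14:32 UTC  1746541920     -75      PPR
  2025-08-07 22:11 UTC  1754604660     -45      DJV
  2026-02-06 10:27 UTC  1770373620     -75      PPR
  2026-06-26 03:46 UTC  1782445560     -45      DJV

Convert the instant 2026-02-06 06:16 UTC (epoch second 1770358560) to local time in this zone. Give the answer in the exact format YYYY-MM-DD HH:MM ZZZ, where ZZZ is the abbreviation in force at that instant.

2026-02-06 05:31 DJV

Query: 2026-02-06 06:16 UTC
Rule 3/5 (DJV, -00:45): 2025-08-07 22:11 UTC ≤ query < 2026-02-06 10:27 UTC
6·60 + 16 - 45 = 331 min
331 = 0·1440 + 331; 331 = 5·60 + 31 → 05:31, same day
→ 2026-02-06 05:31 DJV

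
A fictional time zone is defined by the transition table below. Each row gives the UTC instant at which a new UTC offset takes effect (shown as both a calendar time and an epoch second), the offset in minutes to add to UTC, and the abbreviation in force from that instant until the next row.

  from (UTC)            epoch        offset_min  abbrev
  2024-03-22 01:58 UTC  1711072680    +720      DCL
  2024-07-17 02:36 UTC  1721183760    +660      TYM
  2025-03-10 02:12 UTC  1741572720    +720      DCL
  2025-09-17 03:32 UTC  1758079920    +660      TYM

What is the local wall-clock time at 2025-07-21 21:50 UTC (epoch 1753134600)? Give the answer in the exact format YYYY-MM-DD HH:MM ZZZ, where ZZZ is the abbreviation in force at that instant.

Query: 2025-07-21 21:50 UTC
Rule 3/4 (DCL, +12:00): 2025-03-10 02:12 UTC ≤ query < 2025-09-17 03:32 UTC
21·60 + 50 + 720 = 2030 min
2030 = 1·1440 + 590; 590 = 9·60 + 50 → 09:50, 2025-07-21 + 1 day = 2025-07-22
→ 2025-07-22 09:50 DCL

2025-07-22 09:50 DCL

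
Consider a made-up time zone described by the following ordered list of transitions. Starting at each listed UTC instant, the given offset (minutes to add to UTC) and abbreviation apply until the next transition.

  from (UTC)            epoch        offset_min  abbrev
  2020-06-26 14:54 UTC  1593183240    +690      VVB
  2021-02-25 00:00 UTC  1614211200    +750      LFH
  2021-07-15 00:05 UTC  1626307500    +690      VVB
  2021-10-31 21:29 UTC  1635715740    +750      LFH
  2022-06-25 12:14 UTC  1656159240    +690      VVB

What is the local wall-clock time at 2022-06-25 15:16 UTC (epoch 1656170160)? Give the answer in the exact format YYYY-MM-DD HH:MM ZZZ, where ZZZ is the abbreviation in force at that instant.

Query: 2022-06-25 15:16 UTC
Rule 5/5 (VVB, +11:30): 2022-06-25 12:14 UTC ≤ query < +∞
15·60 + 16 + 690 = 1606 min
1606 = 1·1440 + 166; 166 = 2·60 + 46 → 02:46, 2022-06-25 + 1 day = 2022-06-26
→ 2022-06-26 02:46 VVB

2022-06-26 02:46 VVB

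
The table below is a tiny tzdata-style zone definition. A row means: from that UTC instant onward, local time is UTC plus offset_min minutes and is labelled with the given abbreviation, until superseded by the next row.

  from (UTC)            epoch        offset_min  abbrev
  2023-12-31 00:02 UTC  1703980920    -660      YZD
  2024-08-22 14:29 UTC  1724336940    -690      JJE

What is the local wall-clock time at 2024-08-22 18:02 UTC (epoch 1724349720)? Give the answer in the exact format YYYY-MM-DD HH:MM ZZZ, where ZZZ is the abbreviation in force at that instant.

2024-08-22 06:32 JJE

Query: 2024-08-22 18:02 UTC
Rule 2/2 (JJE, -11:30): 2024-08-22 14:29 UTC ≤ query < +∞
18·60 + 2 - 690 = 392 min
392 = 0·1440 + 392; 392 = 6·60 + 32 → 06:32, same day
→ 2024-08-22 06:32 JJE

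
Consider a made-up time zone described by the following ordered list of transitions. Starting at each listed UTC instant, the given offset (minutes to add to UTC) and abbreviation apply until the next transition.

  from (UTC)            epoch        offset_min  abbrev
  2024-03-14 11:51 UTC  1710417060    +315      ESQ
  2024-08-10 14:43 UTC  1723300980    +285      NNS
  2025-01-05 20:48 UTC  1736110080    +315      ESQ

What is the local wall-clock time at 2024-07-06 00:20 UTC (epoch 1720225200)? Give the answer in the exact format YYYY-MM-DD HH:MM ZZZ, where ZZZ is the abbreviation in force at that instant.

2024-07-06 05:35 ESQ

Query: 2024-07-06 00:20 UTC
Rule 1/3 (ESQ, +05:15): 2024-03-14 11:51 UTC ≤ query < 2024-08-10 14:43 UTC
0·60 + 20 + 315 = 335 min
335 = 0·1440 + 335; 335 = 5·60 + 35 → 05:35, same day
→ 2024-07-06 05:35 ESQ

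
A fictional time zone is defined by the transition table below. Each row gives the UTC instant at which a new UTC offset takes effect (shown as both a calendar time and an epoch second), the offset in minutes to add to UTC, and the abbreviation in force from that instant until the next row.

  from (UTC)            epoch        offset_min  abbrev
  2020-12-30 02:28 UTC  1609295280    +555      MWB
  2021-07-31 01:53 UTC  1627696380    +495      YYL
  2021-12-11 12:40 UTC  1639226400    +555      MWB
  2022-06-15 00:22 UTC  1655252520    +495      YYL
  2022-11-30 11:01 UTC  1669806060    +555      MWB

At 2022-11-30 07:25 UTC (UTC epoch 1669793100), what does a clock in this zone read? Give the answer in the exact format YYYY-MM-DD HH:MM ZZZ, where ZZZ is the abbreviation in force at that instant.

2022-11-30 15:40 YYL

Query: 2022-11-30 07:25 UTC
Rule 4/5 (YYL, +08:15): 2022-06-15 00:22 UTC ≤ query < 2022-11-30 11:01 UTC
7·60 + 25 + 495 = 940 min
940 = 0·1440 + 940; 940 = 15·60 + 40 → 15:40, same day
→ 2022-11-30 15:40 YYL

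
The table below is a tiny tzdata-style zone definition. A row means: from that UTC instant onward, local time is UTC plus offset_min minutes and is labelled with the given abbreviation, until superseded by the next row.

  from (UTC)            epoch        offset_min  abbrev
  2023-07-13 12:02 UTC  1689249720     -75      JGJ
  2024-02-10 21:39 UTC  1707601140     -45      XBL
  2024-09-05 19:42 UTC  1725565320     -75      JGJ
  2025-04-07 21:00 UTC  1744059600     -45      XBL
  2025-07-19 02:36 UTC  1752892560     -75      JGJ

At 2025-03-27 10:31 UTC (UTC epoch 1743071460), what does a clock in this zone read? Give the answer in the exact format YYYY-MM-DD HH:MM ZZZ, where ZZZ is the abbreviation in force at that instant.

Query: 2025-03-27 10:31 UTC
Rule 3/5 (JGJ, -01:15): 2024-09-05 19:42 UTC ≤ query < 2025-04-07 21:00 UTC
10·60 + 31 - 75 = 556 min
556 = 0·1440 + 556; 556 = 9·60 + 16 → 09:16, same day
→ 2025-03-27 09:16 JGJ

2025-03-27 09:16 JGJ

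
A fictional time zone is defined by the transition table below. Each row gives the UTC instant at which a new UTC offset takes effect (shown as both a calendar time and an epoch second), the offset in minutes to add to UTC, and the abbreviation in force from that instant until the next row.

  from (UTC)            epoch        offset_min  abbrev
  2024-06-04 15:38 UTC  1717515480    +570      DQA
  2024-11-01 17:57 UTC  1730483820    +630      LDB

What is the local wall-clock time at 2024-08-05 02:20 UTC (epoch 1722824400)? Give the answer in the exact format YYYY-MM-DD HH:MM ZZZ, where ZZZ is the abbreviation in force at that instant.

2024-08-05 11:50 DQA

Query: 2024-08-05 02:20 UTC
Rule 1/2 (DQA, +09:30): 2024-06-04 15:38 UTC ≤ query < 2024-11-01 17:57 UTC
2·60 + 20 + 570 = 710 min
710 = 0·1440 + 710; 710 = 11·60 + 50 → 11:50, same day
→ 2024-08-05 11:50 DQA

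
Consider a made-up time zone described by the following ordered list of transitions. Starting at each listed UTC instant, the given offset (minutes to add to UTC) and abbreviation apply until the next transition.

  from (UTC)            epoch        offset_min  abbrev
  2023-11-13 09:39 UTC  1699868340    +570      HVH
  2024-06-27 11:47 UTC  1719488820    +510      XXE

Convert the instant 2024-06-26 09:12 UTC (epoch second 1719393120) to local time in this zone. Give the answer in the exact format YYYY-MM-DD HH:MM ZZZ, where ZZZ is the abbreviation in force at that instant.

2024-06-26 18:42 HVH

Query: 2024-06-26 09:12 UTC
Rule 1/2 (HVH, +09:30): 2023-11-13 09:39 UTC ≤ query < 2024-06-27 11:47 UTC
9·60 + 12 + 570 = 1122 min
1122 = 0·1440 + 1122; 1122 = 18·60 + 42 → 18:42, same day
→ 2024-06-26 18:42 HVH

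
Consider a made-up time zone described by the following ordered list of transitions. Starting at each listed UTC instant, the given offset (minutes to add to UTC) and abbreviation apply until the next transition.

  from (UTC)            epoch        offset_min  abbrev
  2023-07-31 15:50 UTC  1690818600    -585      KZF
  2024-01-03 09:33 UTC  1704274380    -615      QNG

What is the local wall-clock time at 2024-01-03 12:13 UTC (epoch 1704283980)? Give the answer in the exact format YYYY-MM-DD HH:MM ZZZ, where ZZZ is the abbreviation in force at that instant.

Query: 2024-01-03 12:13 UTC
Rule 2/2 (QNG, -10:15): 2024-01-03 09:33 UTC ≤ query < +∞
12·60 + 13 - 615 = 118 min
118 = 0·1440 + 118; 118 = 1·60 + 58 → 01:58, same day
→ 2024-01-03 01:58 QNG

2024-01-03 01:58 QNG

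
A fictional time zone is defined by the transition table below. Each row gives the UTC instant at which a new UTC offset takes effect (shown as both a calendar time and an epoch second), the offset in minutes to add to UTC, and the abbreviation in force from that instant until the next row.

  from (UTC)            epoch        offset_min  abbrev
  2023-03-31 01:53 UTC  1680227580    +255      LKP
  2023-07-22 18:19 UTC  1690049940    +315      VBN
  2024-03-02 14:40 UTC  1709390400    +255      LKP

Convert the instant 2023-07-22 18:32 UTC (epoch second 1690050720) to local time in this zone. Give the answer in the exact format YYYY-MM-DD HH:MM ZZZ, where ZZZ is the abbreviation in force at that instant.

2023-07-22 23:47 VBN

Query: 2023-07-22 18:32 UTC
Rule 2/3 (VBN, +05:15): 2023-07-22 18:19 UTC ≤ query < 2024-03-02 14:40 UTC
18·60 + 32 + 315 = 1427 min
1427 = 0·1440 + 1427; 1427 = 23·60 + 47 → 23:47, same day
→ 2023-07-22 23:47 VBN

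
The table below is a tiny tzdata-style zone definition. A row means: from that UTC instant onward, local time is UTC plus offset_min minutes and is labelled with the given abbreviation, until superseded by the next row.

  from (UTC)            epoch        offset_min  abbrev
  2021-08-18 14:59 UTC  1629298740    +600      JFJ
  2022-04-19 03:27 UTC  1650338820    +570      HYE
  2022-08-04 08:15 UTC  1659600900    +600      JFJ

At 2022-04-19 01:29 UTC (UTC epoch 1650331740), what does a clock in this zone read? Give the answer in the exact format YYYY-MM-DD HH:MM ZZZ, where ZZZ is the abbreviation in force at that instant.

2022-04-19 11:29 JFJ

Query: 2022-04-19 01:29 UTC
Rule 1/3 (JFJ, +10:00): 2021-08-18 14:59 UTC ≤ query < 2022-04-19 03:27 UTC
1·60 + 29 + 600 = 689 min
689 = 0·1440 + 689; 689 = 11·60 + 29 → 11:29, same day
→ 2022-04-19 11:29 JFJ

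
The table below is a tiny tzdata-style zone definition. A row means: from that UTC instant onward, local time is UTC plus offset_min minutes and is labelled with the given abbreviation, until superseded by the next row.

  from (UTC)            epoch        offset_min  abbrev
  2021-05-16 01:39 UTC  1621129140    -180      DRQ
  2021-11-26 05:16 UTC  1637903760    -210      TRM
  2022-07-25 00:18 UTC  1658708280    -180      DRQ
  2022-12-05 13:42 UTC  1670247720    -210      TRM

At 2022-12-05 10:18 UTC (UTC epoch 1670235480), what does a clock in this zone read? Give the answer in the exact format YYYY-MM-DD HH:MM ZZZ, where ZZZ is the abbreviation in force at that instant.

Query: 2022-12-05 10:18 UTC
Rule 3/4 (DRQ, -03:00): 2022-07-25 00:18 UTC ≤ query < 2022-12-05 13:42 UTC
10·60 + 18 - 180 = 438 min
438 = 0·1440 + 438; 438 = 7·60 + 18 → 07:18, same day
→ 2022-12-05 07:18 DRQ

2022-12-05 07:18 DRQ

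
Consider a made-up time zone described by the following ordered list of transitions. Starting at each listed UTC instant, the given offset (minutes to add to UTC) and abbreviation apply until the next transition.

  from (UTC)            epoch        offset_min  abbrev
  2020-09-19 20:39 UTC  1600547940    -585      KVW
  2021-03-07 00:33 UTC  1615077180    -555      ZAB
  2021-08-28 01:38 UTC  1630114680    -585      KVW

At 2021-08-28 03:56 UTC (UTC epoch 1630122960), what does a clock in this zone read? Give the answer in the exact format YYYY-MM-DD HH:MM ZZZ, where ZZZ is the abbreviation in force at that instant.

2021-08-27 18:11 KVW

Query: 2021-08-28 03:56 UTC
Rule 3/3 (KVW, -09:45): 2021-08-28 01:38 UTC ≤ query < +∞
3·60 + 56 - 585 = -349 min
-349 = -1·1440 + 1091; 1091 = 18·60 + 11 → 18:11, 2021-08-28 - 1 day = 2021-08-27
→ 2021-08-27 18:11 KVW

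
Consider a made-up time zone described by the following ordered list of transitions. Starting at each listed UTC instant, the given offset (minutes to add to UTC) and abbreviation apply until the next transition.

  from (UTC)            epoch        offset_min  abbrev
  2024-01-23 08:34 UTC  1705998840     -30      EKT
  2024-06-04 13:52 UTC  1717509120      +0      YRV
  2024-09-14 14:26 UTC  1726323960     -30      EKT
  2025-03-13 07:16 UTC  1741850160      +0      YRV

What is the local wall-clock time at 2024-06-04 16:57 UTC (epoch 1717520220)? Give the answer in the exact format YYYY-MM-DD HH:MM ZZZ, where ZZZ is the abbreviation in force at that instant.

Query: 2024-06-04 16:57 UTC
Rule 2/4 (YRV, +00:00): 2024-06-04 13:52 UTC ≤ query < 2024-09-14 14:26 UTC
16·60 + 57 + 0 = 1017 min
1017 = 0·1440 + 1017; 1017 = 16·60 + 57 → 16:57, same day
→ 2024-06-04 16:57 YRV

2024-06-04 16:57 YRV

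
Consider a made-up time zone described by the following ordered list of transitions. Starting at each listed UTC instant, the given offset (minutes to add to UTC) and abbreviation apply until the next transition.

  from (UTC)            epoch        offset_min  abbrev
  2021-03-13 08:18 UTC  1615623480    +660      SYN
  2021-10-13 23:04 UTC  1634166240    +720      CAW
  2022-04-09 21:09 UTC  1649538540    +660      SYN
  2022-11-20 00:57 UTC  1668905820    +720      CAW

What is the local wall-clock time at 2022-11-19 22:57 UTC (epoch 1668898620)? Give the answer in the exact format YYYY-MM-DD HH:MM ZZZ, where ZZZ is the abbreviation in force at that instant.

Query: 2022-11-19 22:57 UTC
Rule 3/4 (SYN, +11:00): 2022-04-09 21:09 UTC ≤ query < 2022-11-20 00:57 UTC
22·60 + 57 + 660 = 2037 min
2037 = 1·1440 + 597; 597 = 9·60 + 57 → 09:57, 2022-11-19 + 1 day = 2022-11-20
→ 2022-11-20 09:57 SYN

2022-11-20 09:57 SYN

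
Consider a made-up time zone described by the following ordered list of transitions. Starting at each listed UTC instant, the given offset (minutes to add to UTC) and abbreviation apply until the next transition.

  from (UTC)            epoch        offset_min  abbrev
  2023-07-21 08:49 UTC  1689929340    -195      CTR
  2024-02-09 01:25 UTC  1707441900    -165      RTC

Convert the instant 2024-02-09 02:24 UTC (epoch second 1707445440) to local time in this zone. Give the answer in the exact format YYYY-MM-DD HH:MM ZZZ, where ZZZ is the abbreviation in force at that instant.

2024-02-08 23:39 RTC

Query: 2024-02-09 02:24 UTC
Rule 2/2 (RTC, -02:45): 2024-02-09 01:25 UTC ≤ query < +∞
2·60 + 24 - 165 = -21 min
-21 = -1·1440 + 1419; 1419 = 23·60 + 39 → 23:39, 2024-02-09 - 1 day = 2024-02-08
→ 2024-02-08 23:39 RTC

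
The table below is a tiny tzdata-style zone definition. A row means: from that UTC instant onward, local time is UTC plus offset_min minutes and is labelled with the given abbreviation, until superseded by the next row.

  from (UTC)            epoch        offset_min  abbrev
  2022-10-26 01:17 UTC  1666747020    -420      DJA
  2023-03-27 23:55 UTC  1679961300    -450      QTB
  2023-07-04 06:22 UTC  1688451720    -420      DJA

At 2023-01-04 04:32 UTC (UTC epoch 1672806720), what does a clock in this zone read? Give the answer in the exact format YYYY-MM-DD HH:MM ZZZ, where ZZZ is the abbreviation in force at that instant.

Query: 2023-01-04 04:32 UTC
Rule 1/3 (DJA, -07:00): 2022-10-26 01:17 UTC ≤ query < 2023-03-27 23:55 UTC
4·60 + 32 - 420 = -148 min
-148 = -1·1440 + 1292; 1292 = 21·60 + 32 → 21:32, 2023-01-04 - 1 day = 2023-01-03
→ 2023-01-03 21:32 DJA

2023-01-03 21:32 DJA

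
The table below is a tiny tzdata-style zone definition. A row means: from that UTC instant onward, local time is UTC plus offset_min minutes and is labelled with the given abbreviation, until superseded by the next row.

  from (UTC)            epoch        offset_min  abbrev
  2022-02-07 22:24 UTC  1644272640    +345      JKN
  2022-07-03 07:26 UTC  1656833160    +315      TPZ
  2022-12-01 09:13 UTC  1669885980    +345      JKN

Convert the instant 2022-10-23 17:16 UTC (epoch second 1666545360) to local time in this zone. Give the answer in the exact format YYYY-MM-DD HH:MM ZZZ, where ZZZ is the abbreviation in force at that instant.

2022-10-23 22:31 TPZ

Query: 2022-10-23 17:16 UTC
Rule 2/3 (TPZ, +05:15): 2022-07-03 07:26 UTC ≤ query < 2022-12-01 09:13 UTC
17·60 + 16 + 315 = 1351 min
1351 = 0·1440 + 1351; 1351 = 22·60 + 31 → 22:31, same day
→ 2022-10-23 22:31 TPZ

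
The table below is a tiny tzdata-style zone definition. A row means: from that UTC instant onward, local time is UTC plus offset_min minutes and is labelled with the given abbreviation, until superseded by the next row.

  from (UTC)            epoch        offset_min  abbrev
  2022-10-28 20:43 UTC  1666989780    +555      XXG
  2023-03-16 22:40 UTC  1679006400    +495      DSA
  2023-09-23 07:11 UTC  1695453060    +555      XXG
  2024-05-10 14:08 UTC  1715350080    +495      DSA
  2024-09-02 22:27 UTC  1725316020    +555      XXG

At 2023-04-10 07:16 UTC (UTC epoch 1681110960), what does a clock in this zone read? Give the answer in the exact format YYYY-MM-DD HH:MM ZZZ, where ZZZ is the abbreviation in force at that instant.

2023-04-10 15:31 DSA

Query: 2023-04-10 07:16 UTC
Rule 2/5 (DSA, +08:15): 2023-03-16 22:40 UTC ≤ query < 2023-09-23 07:11 UTC
7·60 + 16 + 495 = 931 min
931 = 0·1440 + 931; 931 = 15·60 + 31 → 15:31, same day
→ 2023-04-10 15:31 DSA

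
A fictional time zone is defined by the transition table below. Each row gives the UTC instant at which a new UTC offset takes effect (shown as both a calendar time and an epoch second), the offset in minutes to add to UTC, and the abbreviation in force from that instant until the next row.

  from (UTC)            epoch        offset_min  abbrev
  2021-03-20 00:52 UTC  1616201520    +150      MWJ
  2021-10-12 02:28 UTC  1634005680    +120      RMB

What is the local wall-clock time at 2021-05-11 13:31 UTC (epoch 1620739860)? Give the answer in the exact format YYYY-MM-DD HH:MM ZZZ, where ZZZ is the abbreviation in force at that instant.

2021-05-11 16:01 MWJ

Query: 2021-05-11 13:31 UTC
Rule 1/2 (MWJ, +02:30): 2021-03-20 00:52 UTC ≤ query < 2021-10-12 02:28 UTC
13·60 + 31 + 150 = 961 min
961 = 0·1440 + 961; 961 = 16·60 + 1 → 16:01, same day
→ 2021-05-11 16:01 MWJ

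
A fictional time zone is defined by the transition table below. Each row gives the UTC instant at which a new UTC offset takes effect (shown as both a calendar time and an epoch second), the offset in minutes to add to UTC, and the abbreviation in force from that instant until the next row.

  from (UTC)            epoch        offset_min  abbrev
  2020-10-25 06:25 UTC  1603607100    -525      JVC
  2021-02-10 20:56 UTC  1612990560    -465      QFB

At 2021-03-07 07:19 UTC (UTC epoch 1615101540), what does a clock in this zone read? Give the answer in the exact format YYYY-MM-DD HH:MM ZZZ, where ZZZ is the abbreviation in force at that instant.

Query: 2021-03-07 07:19 UTC
Rule 2/2 (QFB, -07:45): 2021-02-10 20:56 UTC ≤ query < +∞
7·60 + 19 - 465 = -26 min
-26 = -1·1440 + 1414; 1414 = 23·60 + 34 → 23:34, 2021-03-07 - 1 day = 2021-03-06
→ 2021-03-06 23:34 QFB

2021-03-06 23:34 QFB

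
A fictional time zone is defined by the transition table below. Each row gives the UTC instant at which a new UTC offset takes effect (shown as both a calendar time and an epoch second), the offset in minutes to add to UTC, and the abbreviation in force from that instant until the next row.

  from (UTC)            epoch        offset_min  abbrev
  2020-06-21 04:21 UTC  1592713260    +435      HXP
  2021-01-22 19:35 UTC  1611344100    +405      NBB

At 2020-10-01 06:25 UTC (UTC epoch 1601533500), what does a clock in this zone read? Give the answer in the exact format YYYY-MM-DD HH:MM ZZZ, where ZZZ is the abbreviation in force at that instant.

2020-10-01 13:40 HXP

Query: 2020-10-01 06:25 UTC
Rule 1/2 (HXP, +07:15): 2020-06-21 04:21 UTC ≤ query < 2021-01-22 19:35 UTC
6·60 + 25 + 435 = 820 min
820 = 0·1440 + 820; 820 = 13·60 + 40 → 13:40, same day
→ 2020-10-01 13:40 HXP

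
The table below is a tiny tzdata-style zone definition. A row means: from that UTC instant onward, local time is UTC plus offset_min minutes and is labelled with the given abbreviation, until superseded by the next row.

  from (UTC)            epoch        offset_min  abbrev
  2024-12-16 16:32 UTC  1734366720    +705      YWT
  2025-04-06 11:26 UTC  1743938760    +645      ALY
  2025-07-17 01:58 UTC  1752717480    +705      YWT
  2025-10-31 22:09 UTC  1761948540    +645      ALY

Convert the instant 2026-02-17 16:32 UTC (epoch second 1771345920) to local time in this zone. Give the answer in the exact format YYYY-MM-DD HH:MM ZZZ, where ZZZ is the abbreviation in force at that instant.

2026-02-18 03:17 ALY

Query: 2026-02-17 16:32 UTC
Rule 4/4 (ALY, +10:45): 2025-10-31 22:09 UTC ≤ query < +∞
16·60 + 32 + 645 = 1637 min
1637 = 1·1440 + 197; 197 = 3·60 + 17 → 03:17, 2026-02-17 + 1 day = 2026-02-18
→ 2026-02-18 03:17 ALY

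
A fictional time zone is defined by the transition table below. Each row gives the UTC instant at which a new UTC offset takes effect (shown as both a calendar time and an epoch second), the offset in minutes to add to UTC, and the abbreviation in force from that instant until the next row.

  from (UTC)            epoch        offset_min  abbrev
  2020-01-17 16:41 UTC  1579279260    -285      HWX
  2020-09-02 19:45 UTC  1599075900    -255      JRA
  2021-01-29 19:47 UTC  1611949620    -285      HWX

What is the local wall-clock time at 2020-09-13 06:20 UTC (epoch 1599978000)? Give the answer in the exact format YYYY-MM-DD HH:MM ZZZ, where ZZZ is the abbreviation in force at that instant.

2020-09-13 02:05 JRA

Query: 2020-09-13 06:20 UTC
Rule 2/3 (JRA, -04:15): 2020-09-02 19:45 UTC ≤ query < 2021-01-29 19:47 UTC
6·60 + 20 - 255 = 125 min
125 = 0·1440 + 125; 125 = 2·60 + 5 → 02:05, same day
→ 2020-09-13 02:05 JRA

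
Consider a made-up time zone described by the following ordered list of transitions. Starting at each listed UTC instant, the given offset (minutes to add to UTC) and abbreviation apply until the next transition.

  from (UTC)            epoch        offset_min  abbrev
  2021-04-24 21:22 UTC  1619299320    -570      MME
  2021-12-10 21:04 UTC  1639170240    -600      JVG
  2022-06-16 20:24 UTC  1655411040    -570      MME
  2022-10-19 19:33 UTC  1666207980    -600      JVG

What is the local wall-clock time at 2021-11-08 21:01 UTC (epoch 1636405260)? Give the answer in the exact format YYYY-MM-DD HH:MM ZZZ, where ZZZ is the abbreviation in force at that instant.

Query: 2021-11-08 21:01 UTC
Rule 1/4 (MME, -09:30): 2021-04-24 21:22 UTC ≤ query < 2021-12-10 21:04 UTC
21·60 + 1 - 570 = 691 min
691 = 0·1440 + 691; 691 = 11·60 + 31 → 11:31, same day
→ 2021-11-08 11:31 MME

2021-11-08 11:31 MME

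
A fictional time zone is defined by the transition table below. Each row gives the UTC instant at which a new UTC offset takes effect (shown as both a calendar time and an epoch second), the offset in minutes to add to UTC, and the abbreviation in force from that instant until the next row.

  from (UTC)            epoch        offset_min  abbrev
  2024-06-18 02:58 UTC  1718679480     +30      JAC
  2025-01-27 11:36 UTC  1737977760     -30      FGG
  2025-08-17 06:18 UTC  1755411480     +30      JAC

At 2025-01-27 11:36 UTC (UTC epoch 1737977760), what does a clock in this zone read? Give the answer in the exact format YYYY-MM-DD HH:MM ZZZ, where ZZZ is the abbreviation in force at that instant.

Query: 2025-01-27 11:36 UTC
Rule 2/3 (FGG, -00:30): 2025-01-27 11:36 UTC ≤ query < 2025-08-17 06:18 UTC
11·60 + 36 - 30 = 666 min
666 = 0·1440 + 666; 666 = 11·60 + 6 → 11:06, same day
→ 2025-01-27 11:06 FGG

2025-01-27 11:06 FGG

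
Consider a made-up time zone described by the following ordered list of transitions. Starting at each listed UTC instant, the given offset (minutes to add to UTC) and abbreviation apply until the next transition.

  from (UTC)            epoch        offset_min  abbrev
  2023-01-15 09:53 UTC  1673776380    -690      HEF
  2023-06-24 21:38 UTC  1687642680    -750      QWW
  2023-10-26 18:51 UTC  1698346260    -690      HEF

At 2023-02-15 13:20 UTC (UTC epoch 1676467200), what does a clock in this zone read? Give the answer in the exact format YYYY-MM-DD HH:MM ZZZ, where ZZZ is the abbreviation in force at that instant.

Query: 2023-02-15 13:20 UTC
Rule 1/3 (HEF, -11:30): 2023-01-15 09:53 UTC ≤ query < 2023-06-24 21:38 UTC
13·60 + 20 - 690 = 110 min
110 = 0·1440 + 110; 110 = 1·60 + 50 → 01:50, same day
→ 2023-02-15 01:50 HEF

2023-02-15 01:50 HEF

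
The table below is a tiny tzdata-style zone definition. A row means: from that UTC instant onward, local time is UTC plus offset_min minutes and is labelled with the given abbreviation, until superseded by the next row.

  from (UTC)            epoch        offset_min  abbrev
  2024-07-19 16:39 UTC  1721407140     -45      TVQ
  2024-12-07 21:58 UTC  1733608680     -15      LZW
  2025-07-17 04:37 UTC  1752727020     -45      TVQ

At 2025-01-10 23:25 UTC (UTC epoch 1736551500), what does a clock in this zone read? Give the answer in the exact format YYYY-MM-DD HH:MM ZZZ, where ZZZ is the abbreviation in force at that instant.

2025-01-10 23:10 LZW

Query: 2025-01-10 23:25 UTC
Rule 2/3 (LZW, -00:15): 2024-12-07 21:58 UTC ≤ query < 2025-07-17 04:37 UTC
23·60 + 25 - 15 = 1390 min
1390 = 0·1440 + 1390; 1390 = 23·60 + 10 → 23:10, same day
→ 2025-01-10 23:10 LZW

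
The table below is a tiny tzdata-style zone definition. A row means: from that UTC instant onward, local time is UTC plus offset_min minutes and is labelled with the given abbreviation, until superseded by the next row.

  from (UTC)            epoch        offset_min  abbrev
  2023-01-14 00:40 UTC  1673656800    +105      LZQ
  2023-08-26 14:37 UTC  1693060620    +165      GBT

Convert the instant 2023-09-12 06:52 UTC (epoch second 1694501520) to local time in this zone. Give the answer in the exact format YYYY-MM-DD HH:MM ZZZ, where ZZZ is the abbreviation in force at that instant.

2023-09-12 09:37 GBT

Query: 2023-09-12 06:52 UTC
Rule 2/2 (GBT, +02:45): 2023-08-26 14:37 UTC ≤ query < +∞
6·60 + 52 + 165 = 577 min
577 = 0·1440 + 577; 577 = 9·60 + 37 → 09:37, same day
→ 2023-09-12 09:37 GBT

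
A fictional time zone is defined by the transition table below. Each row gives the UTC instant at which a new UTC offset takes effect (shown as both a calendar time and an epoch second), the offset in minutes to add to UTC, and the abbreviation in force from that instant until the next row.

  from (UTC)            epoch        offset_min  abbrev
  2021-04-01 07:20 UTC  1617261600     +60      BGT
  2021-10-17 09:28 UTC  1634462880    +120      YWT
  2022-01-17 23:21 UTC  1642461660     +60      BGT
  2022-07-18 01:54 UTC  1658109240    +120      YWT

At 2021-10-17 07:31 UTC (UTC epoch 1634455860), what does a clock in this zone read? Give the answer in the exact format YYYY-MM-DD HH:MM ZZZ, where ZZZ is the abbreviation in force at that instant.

2021-10-17 08:31 BGT

Query: 2021-10-17 07:31 UTC
Rule 1/4 (BGT, +01:00): 2021-04-01 07:20 UTC ≤ query < 2021-10-17 09:28 UTC
7·60 + 31 + 60 = 511 min
511 = 0·1440 + 511; 511 = 8·60 + 31 → 08:31, same day
→ 2021-10-17 08:31 BGT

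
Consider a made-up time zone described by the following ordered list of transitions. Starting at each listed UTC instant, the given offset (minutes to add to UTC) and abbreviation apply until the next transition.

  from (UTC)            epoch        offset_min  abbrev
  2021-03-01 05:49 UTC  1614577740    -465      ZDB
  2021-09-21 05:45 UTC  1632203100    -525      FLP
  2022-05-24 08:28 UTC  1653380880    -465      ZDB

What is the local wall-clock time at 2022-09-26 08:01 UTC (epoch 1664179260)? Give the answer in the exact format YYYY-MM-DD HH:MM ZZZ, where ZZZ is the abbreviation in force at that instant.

Query: 2022-09-26 08:01 UTC
Rule 3/3 (ZDB, -07:45): 2022-05-24 08:28 UTC ≤ query < +∞
8·60 + 1 - 465 = 16 min
16 = 0·1440 + 16; 16 = 0·60 + 16 → 00:16, same day
→ 2022-09-26 00:16 ZDB

2022-09-26 00:16 ZDB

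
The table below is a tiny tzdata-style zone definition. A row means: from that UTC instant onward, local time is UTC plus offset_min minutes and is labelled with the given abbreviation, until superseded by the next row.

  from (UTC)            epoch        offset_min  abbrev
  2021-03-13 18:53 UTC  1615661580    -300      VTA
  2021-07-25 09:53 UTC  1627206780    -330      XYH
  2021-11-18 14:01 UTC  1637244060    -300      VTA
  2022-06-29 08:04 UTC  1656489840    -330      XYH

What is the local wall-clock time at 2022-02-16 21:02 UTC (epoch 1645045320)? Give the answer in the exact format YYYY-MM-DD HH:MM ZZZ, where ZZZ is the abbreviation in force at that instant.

2022-02-16 16:02 VTA

Query: 2022-02-16 21:02 UTC
Rule 3/4 (VTA, -05:00): 2021-11-18 14:01 UTC ≤ query < 2022-06-29 08:04 UTC
21·60 + 2 - 300 = 962 min
962 = 0·1440 + 962; 962 = 16·60 + 2 → 16:02, same day
→ 2022-02-16 16:02 VTA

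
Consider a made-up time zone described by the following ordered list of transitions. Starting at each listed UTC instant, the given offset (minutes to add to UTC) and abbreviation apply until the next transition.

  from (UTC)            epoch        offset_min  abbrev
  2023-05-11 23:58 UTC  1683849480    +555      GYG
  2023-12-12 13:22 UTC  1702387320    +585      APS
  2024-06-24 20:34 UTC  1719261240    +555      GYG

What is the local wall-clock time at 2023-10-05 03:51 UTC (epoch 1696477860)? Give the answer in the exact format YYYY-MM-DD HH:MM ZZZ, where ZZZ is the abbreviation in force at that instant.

Query: 2023-10-05 03:51 UTC
Rule 1/3 (GYG, +09:15): 2023-05-11 23:58 UTC ≤ query < 2023-12-12 13:22 UTC
3·60 + 51 + 555 = 786 min
786 = 0·1440 + 786; 786 = 13·60 + 6 → 13:06, same day
→ 2023-10-05 13:06 GYG

2023-10-05 13:06 GYG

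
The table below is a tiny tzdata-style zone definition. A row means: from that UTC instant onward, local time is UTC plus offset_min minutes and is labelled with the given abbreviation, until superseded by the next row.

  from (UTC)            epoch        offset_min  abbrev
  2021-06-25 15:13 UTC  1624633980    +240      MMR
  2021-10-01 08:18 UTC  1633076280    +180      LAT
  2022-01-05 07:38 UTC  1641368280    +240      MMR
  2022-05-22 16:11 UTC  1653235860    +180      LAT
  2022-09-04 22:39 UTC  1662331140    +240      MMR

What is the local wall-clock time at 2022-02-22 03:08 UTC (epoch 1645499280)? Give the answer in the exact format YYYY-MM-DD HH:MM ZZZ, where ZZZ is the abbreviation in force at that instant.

2022-02-22 07:08 MMR

Query: 2022-02-22 03:08 UTC
Rule 3/5 (MMR, +04:00): 2022-01-05 07:38 UTC ≤ query < 2022-05-22 16:11 UTC
3·60 + 8 + 240 = 428 min
428 = 0·1440 + 428; 428 = 7·60 + 8 → 07:08, same day
→ 2022-02-22 07:08 MMR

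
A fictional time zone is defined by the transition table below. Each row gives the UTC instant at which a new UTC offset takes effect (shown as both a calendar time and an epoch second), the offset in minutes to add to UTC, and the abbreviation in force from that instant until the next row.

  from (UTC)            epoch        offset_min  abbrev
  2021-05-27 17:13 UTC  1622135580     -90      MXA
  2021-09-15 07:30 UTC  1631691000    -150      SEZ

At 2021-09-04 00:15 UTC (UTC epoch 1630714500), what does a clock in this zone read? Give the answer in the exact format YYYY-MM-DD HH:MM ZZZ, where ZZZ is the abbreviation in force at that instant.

2021-09-03 22:45 MXA

Query: 2021-09-04 00:15 UTC
Rule 1/2 (MXA, -01:30): 2021-05-27 17:13 UTC ≤ query < 2021-09-15 07:30 UTC
0·60 + 15 - 90 = -75 min
-75 = -1·1440 + 1365; 1365 = 22·60 + 45 → 22:45, 2021-09-04 - 1 day = 2021-09-03
→ 2021-09-03 22:45 MXA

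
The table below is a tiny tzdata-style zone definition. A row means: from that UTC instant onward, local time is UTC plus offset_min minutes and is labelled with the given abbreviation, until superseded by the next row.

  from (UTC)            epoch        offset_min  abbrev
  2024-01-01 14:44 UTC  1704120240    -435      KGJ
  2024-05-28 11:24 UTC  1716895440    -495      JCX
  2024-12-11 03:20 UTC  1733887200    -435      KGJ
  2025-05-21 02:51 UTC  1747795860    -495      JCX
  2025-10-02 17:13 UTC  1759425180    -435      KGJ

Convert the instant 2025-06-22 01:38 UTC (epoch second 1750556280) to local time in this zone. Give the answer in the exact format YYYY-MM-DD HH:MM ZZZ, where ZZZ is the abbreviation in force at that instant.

2025-06-21 17:23 JCX

Query: 2025-06-22 01:38 UTC
Rule 4/5 (JCX, -08:15): 2025-05-21 02:51 UTC ≤ query < 2025-10-02 17:13 UTC
1·60 + 38 - 495 = -397 min
-397 = -1·1440 + 1043; 1043 = 17·60 + 23 → 17:23, 2025-06-22 - 1 day = 2025-06-21
→ 2025-06-21 17:23 JCX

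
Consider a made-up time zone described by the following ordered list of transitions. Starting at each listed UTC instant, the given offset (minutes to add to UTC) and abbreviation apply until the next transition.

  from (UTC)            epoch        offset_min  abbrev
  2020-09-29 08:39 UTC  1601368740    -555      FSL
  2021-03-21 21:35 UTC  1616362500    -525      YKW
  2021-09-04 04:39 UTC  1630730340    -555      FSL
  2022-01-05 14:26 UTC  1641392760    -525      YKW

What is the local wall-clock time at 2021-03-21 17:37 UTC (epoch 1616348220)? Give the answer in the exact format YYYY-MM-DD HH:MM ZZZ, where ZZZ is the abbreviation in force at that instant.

2021-03-21 08:22 FSL

Query: 2021-03-21 17:37 UTC
Rule 1/4 (FSL, -09:15): 2020-09-29 08:39 UTC ≤ query < 2021-03-21 21:35 UTC
17·60 + 37 - 555 = 502 min
502 = 0·1440 + 502; 502 = 8·60 + 22 → 08:22, same day
→ 2021-03-21 08:22 FSL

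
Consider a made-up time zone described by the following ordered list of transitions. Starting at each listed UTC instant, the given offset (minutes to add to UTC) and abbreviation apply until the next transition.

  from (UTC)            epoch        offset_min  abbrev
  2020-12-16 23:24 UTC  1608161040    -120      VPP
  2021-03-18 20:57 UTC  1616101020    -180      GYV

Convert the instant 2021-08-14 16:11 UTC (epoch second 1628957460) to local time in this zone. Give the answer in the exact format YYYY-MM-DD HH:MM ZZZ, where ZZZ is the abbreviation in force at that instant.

2021-08-14 13:11 GYV

Query: 2021-08-14 16:11 UTC
Rule 2/2 (GYV, -03:00): 2021-03-18 20:57 UTC ≤ query < +∞
16·60 + 11 - 180 = 791 min
791 = 0·1440 + 791; 791 = 13·60 + 11 → 13:11, same day
→ 2021-08-14 13:11 GYV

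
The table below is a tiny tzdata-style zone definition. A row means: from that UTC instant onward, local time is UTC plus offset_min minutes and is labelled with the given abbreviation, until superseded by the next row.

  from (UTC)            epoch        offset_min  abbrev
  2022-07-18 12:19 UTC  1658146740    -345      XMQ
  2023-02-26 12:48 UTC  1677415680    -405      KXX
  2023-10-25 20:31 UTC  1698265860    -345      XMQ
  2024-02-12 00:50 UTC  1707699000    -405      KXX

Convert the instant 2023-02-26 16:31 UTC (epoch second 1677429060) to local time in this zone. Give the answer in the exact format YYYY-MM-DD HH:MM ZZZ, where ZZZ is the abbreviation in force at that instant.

Query: 2023-02-26 16:31 UTC
Rule 2/4 (KXX, -06:45): 2023-02-26 12:48 UTC ≤ query < 2023-10-25 20:31 UTC
16·60 + 31 - 405 = 586 min
586 = 0·1440 + 586; 586 = 9·60 + 46 → 09:46, same day
→ 2023-02-26 09:46 KXX

2023-02-26 09:46 KXX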